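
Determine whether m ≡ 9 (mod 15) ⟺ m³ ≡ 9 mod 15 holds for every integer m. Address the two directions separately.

(→) Suppose m ≡ 9 (mod 15). Write m = 15j + 9. Then (15j + 9)³ = 3375j³ + 6075j² + 3645j + 729 = 15(225j³ + 405j² + 243j + 48) + 9, so m³ ≡ 9 (mod 15).

(←) Conversely, suppose m³ ≡ 9 (mod 15). The only residue r in {0, …, 14} with r³ ≡ 9 (mod 15) is r = 9, so m ≡ 9 (mod 15).

Equivalent; both directions hold.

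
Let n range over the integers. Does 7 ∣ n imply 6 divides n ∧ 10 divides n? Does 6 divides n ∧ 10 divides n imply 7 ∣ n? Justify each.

Neither direction holds.

(→) This fails: take n = 7. Certainly 7 ∣ 7, but 6 ∤ 7.

(←) This fails: take n = 30. Both 6 ∣ 30 and 10 ∣ 30, yet 30 is not a multiple of 7 (since 30 = 4·7 + 2), so 7 ∤ 30.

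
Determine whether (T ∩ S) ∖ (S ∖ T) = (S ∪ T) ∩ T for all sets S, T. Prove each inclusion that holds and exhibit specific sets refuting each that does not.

Only the forward inclusion holds.

(⟹) Let x ∈ (T ∩ S) ∖ (S ∖ T). Then x ∈ S ∩ T, from which x ∈ (S ∪ T) ∩ T.

(⟸) This inclusion fails. Take S = ∅, T = {1}; then 1 ∈ (S ∪ T) ∩ T but 1 ∉ (T ∩ S) ∖ (S ∖ T).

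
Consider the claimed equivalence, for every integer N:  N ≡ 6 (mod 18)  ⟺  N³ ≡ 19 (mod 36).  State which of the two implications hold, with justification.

[⇒] This fails: take N = 6. Then 6 ≡ 6 (mod 18), but 6³ = 216 ≡ 0 (mod 36), not 19.

[⇐] This fails: take N = 7. Then 7³ = 343 ≡ 19 (mod 36), yet 7 ≡ 7 (mod 18), not 6.

Neither direction holds.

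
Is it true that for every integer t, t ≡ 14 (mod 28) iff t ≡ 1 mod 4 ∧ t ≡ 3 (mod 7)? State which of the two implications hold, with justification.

Forward direction. This fails: t = 14 gives 14 ≡ 14 (mod 28) but 14 ≡ 2 (mod 4), so the conjunction on the right does not hold.

Converse. This fails: t = 17 satisfies both congruences on the right (17 ≡ 1 mod 4 and 17 ≡ 3 mod 7) yet 17 ≡ 17 (mod 28), not 14.

(⇒) fails and (⇐) fails.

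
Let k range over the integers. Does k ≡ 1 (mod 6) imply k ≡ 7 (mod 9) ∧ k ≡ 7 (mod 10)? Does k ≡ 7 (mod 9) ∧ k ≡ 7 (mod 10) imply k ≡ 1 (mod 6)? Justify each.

The forward direction fails; the converse holds.

(⇒) This fails: k = 1 gives 1 ≡ 1 (mod 6) but 1 ≡ 1 (mod 9), so the conjunction on the right does not hold.

(⇐) Conversely, if k ≡ 7 (mod 9) and k ≡ 7 (mod 10), then by the Chinese remainder theorem k ≡ 7 (mod 90). Since 7 ≡ 1 (mod 6) and 6 ∣ 90, we get k ≡ 1 (mod 6).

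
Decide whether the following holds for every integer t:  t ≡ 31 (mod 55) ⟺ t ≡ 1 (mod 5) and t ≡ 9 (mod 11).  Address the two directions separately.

(⟹) Suppose t ≡ 31 (mod 55); write t = 55j + 31. Since 5 ∣ 55, reducing mod 5 gives t ≡ 31 ≡ 1 (mod 5); since 11 ∣ 55, reducing mod 11 gives t ≡ 31 ≡ 9 (mod 11).

(⟸) Conversely, if t ≡ 1 (mod 5) and t ≡ 9 (mod 11), then by the Chinese remainder theorem t ≡ 31 (mod 55). This is exactly t ≡ 31 (mod 55).

Both implications hold.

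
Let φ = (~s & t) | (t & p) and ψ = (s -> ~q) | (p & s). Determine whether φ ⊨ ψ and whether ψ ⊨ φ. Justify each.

The forward direction holds; the converse fails.

(⇐) This fails. Under s = F, q = F, t = F, p = F, the left side is false but the right side is true.

(⇒) Assume the antecedent. If s is true, the antecedent forces (s = T, q = F, t = T, p = T) or (s = T, q = T, t = T, p = T), and (s -> ~q) | (p & s) holds there. If s is false, (s -> ~q) | (p & s) reduces to true regardless of the other variables. Either way (s -> ~q) | (p & s) holds.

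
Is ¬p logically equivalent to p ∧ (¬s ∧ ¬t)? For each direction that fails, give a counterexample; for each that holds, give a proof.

Both directions fail.

(⇒) This fails. Under p = F, t = F, s = F, the left side is true but the right side is false.

(⇐) This fails. Under p = T, t = F, s = F, the left side is false but the right side is true.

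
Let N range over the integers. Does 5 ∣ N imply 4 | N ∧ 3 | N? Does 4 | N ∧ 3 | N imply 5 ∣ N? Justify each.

Neither direction holds.

(⟹) This fails: take N = 5. Certainly 5 ∣ 5, but 4 ∤ 5.

(⟸) This fails: take N = 12. Both 4 ∣ 12 and 3 ∣ 12, yet 12 is not a multiple of 5 (since 12 = 2·5 + 2), so 5 ∤ 12.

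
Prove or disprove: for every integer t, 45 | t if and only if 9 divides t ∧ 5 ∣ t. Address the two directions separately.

[⇒] If 45 ∣ t, write t = 45q. Since 45 = 5·9, t = 9·(5q), so 9 ∣ t; and since 45 = 9·5, t = 5·(9q), so 5 ∣ t.

[⇐] Suppose 9 ∣ t and 5 ∣ t. Any common multiple of 9 and 5 is a multiple of their lcm; here gcd(9, 5) = 1, so lcm(9, 5) = 9·5 = 45, so 45 ∣ t.

Equivalent; both directions hold.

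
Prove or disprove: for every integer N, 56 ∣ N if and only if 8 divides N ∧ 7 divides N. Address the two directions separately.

(⟹) If 56 ∣ N, write N = 56q. Since 56 = 7·8, N = 8·(7q), so 8 ∣ N; and since 56 = 8·7, N = 7·(8q), so 7 ∣ N.

(⟸) Suppose 8 ∣ N and 7 ∣ N. Any common multiple of 8 and 7 is a multiple of their lcm; here gcd(8, 7) = 1, so lcm(8, 7) = 8·7 = 56, so 56 ∣ N.

Both directions hold; the statement is true.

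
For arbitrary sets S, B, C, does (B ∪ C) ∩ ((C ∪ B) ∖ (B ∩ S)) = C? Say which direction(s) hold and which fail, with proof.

(⟹) This inclusion fails. Take S = ∅, B = {1}, C = ∅; then 1 ∈ (B ∪ C) ∩ ((C ∪ B) ∖ (B ∩ S)) but 1 ∉ C.

(⟸) This inclusion fails. Take S = {1}, B = {1}, C = {1}; then 1 ∈ C but 1 ∉ (B ∪ C) ∩ ((C ∪ B) ∖ (B ∩ S)).

Neither inclusion holds.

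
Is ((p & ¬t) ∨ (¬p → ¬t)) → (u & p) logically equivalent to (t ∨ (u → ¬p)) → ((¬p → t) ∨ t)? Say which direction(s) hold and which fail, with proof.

(→) Assume the antecedent. If p is true, the consequent reduces to true regardless of the other variables. If p is false, the antecedent forces (u = F, p = F, t = T) or (u = T, p = F, t = T), and the consequent holds there. Either way the consequent holds.

(←) This fails. Under u = F, p = T, t = F, the left side is false but the right side is true.

Not equivalent: only (⇒) holds.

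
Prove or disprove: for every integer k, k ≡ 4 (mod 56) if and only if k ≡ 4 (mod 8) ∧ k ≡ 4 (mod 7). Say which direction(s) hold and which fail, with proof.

Converse. If k ≡ 4 (mod 8) and k ≡ 4 (mod 7), then by the Chinese remainder theorem k ≡ 4 (mod 56). This is exactly k ≡ 4 (mod 56).

Forward direction. Suppose k ≡ 4 (mod 56); write k = 56j + 4. Since 8 ∣ 56, reducing mod 8 gives k ≡ 4 (mod 8); since 7 ∣ 56, reducing mod 7 gives k ≡ 4 (mod 7).

Both directions hold.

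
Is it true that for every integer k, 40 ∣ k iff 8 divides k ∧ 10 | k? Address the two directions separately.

Both directions hold.

Converse. Suppose 8 ∣ k and 10 ∣ k. Any common multiple of 8 and 10 is a multiple of their lcm; here lcm(8, 10) = 8·10/gcd(8, 10) = 80/2 = 40, so 40 ∣ k.

Forward direction. If 40 ∣ k, write k = 40q. Since 40 = 5·8, k = 8·(5q), so 8 ∣ k; and since 40 = 4·10, k = 10·(4q), so 10 ∣ k.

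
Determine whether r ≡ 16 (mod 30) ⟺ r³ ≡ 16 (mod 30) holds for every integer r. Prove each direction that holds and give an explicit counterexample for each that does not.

Both directions hold; the statement is true.

Forward direction. Suppose r ≡ 16 (mod 30). Write r = 30j + 16. Then (30j + 16)³ = 27000j³ + 43200j² + 23040j + 4096 = 30(900j³ + 1440j² + 768j + 136) + 16, so r³ ≡ 16 (mod 30).

Converse. Suppose r³ ≡ 16 (mod 30). The only residue r in {0, …, 29} with r³ ≡ 16 (mod 30) is r = 16, so r ≡ 16 (mod 30).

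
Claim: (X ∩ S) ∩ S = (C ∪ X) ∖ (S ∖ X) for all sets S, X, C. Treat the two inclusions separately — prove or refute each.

(⊇) This inclusion fails. Take S = ∅, X = {1}, C = ∅; then 1 ∈ (C ∪ X) ∖ (S ∖ X) but 1 ∉ (X ∩ S) ∩ S.

(⊆) Let x ∈ (X ∩ S) ∩ S. Then either x ∈ S ∩ X and x ∉ C; or x ∈ S ∩ X ∩ C. In each case x ∈ (C ∪ X) ∖ (S ∖ X), so (X ∩ S) ∩ S ⊆ (C ∪ X) ∖ (S ∖ X).

Only the forward inclusion holds.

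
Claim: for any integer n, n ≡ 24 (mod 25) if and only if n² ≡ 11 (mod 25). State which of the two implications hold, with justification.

(⟹) This fails: take n = 24. Then 24 ≡ 24 (mod 25), but 24² = 576 ≡ 1 (mod 25), not 11.

(⟸) This fails: take n = 6. Then 6² = 36 ≡ 11 (mod 25), yet 6 ≡ 6 (mod 25), not 24.

(⇒) fails and (⇐) fails.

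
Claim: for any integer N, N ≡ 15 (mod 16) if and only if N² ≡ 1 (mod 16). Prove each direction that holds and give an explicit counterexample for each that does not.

Forward direction. Suppose N ≡ 15 (mod 16). Write N = 16j + 15. Then (16j + 15)² = 256j² + 480j + 225 = 16(16j² + 30j + 14) + 1, so N² ≡ 1 (mod 16).

Converse. This fails: take N = 1. Then 1² = 1 ≡ 1 (mod 16), yet 1 ≡ 1 (mod 16), not 15.

Only the forward implication holds.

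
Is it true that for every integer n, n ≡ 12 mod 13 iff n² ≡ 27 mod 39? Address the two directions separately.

[⇒] This fails: take n = 25. Then 25 ≡ 12 (mod 13), but 25² = 625 ≡ 1 (mod 39), not 27.

[⇐] This fails: take n = 27. Then 27² = 729 ≡ 27 (mod 39), yet 27 ≡ 1 (mod 13), not 12.

Neither direction holds.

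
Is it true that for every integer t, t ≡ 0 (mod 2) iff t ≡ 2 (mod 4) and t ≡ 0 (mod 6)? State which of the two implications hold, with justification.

[⇒] This fails: t = 0 gives 0 ≡ 0 (mod 2) but 0 ≡ 0 (mod 4), so the conjunction on the right does not hold.

[⇐] Conversely, if t ≡ 2 (mod 4) and t ≡ 0 (mod 6), then by the Chinese remainder theorem t ≡ 6 (mod 12). Since 6 ≡ 0 (mod 2) and 2 ∣ 12, we get t ≡ 0 (mod 2).

The forward direction fails; the converse holds.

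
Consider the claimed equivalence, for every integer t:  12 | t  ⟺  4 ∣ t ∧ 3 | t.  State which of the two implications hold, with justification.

Forward direction. If 12 ∣ t, write t = 12q. Since 12 = 3·4, t = 4·(3q), so 4 ∣ t; and since 12 = 4·3, t = 3·(4q), so 3 ∣ t.

Converse. Suppose 4 ∣ t and 3 ∣ t. Any common multiple of 4 and 3 is a multiple of their lcm; here gcd(4, 3) = 1, so lcm(4, 3) = 4·3 = 12, so 12 ∣ t.

Both directions hold; the statement is true.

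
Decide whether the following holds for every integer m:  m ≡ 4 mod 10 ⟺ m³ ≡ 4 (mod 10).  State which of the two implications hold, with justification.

Both directions hold; the statement is true.

(→) Suppose m ≡ 4 mod 10. Write m = 10j + 4. Then (10j + 4)³ = 1000j³ + 1200j² + 480j + 64 = 10(100j³ + 120j² + 48j + 6) + 4, so m³ ≡ 4 (mod 10).

(←) Conversely, suppose m³ ≡ 4 (mod 10). The only residue r in {0, …, 9} with r³ ≡ 4 (mod 10) is r = 4, so m ≡ 4 (mod 10).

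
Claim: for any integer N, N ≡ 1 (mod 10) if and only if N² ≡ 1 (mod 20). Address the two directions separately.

The forward direction holds; the converse fails.

[⇒] Suppose N ≡ 1 (mod 10). Working modulo 20, N ∈ {1, 11}; for each such r, r² ≡ 1 (mod 20).

[⇐] This fails: take N = 9. Then 9² = 81 ≡ 1 (mod 20), yet 9 ≡ 9 (mod 10), not 1.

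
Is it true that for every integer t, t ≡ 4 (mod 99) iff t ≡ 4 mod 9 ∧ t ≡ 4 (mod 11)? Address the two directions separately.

Both directions hold; the statement is true.

[⇒] Suppose t ≡ 4 (mod 99); write t = 99j + 4. Since 9 ∣ 99, reducing mod 9 gives t ≡ 4 (mod 9); since 11 ∣ 99, reducing mod 11 gives t ≡ 4 (mod 11).

[⇐] Conversely, if t ≡ 4 (mod 9) and t ≡ 4 (mod 11), then by the Chinese remainder theorem t ≡ 4 (mod 99). This is exactly t ≡ 4 (mod 99).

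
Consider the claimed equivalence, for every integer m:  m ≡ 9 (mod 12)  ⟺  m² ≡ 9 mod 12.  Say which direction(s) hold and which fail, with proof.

Not equivalent: only (⇒) holds.

(→) Suppose m ≡ 9 (mod 12). Write m = 12j + 9. Then (12j + 9)² = 144j² + 216j + 81 = 12(12j² + 18j + 6) + 9, so m² ≡ 9 (mod 12).

(←) This fails: take m = 3. Then 3² = 9 ≡ 9 (mod 12), yet 3 ≡ 3 (mod 12), not 9.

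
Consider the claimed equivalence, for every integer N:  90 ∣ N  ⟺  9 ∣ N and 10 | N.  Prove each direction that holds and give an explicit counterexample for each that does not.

Both directions hold.

(⟹) If 90 ∣ N, write N = 90q. Since 90 = 10·9, N = 9·(10q), so 9 ∣ N; and since 90 = 9·10, N = 10·(9q), so 10 ∣ N.

(⟸) Suppose 9 ∣ N and 10 ∣ N. Any common multiple of 9 and 10 is a multiple of their lcm; here gcd(9, 10) = 1, so lcm(9, 10) = 9·10 = 90, so 90 ∣ N.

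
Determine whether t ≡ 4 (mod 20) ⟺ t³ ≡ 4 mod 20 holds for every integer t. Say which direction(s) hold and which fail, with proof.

(→) Suppose t ≡ 4 (mod 20). Write t = 20j + 4. Then (20j + 4)³ = 8000j³ + 4800j² + 960j + 64 = 20(400j³ + 240j² + 48j + 3) + 4, so t³ ≡ 4 (mod 20).

(←) This fails: take t = 14. Then 14³ = 2744 ≡ 4 (mod 20), yet 14 ≡ 14 (mod 20), not 4.

The forward direction holds; the converse fails.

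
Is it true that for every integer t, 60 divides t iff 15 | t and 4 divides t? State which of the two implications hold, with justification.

Forward direction. If 60 ∣ t, write t = 60q. Since 60 = 4·15, t = 15·(4q), so 15 ∣ t; and since 60 = 15·4, t = 4·(15q), so 4 ∣ t.

Converse. Suppose 15 ∣ t and 4 ∣ t. Any common multiple of 15 and 4 is a multiple of their lcm; here gcd(15, 4) = 1, so lcm(15, 4) = 15·4 = 60, so 60 ∣ t.

Both directions hold.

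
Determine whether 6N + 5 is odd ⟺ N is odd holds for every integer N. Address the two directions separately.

(⇒) fails; (⇐) holds.

(⇒) This fails: take N = 6. Then 6N + 5 = 41, which is odd, yet N = 6 is even, not odd.

(⇐) Suppose N is odd. Since 6 is even, 6N is even for every N, so 6N + 5 has the same parity as 5, which is odd. Hence 6N + 5 is odd.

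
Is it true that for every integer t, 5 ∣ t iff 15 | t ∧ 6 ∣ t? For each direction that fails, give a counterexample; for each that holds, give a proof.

Forward direction. This fails: take t = 5. Certainly 5 ∣ 5, but 15 ∤ 5.

Converse. Suppose 15 ∣ t and 6 ∣ t. Any common multiple of 15 and 6 is a multiple of their lcm; here lcm(15, 6) = 15·6/gcd(15, 6) = 90/3 = 30, so 30 ∣ t. Since 5 ∣ 30, it follows that 5 ∣ t.

Only the converse holds.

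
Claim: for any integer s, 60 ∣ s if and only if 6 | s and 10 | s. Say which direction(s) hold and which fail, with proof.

Only the forward direction holds.

[⇒] If 60 ∣ s, write s = 60q. Since 60 = 10·6, s = 6·(10q), so 6 ∣ s; and since 60 = 6·10, s = 10·(6q), so 10 ∣ s.

[⇐] This fails: take s = 30. Both 6 ∣ 30 and 10 ∣ 30, yet 30 is not a multiple of 60 (since 30 = 0·60 + 30), so 60 ∤ 30.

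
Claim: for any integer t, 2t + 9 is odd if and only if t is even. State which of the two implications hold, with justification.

(⇒) This fails: take t = 3. Then 2t + 9 = 15, which is odd, yet t = 3 is odd, not even.

(⇐) Suppose t is even. Since 2 is even, 2t is even for every t, so 2t + 9 has the same parity as 9, which is odd. Hence 2t + 9 is odd.

Only the reverse direction holds.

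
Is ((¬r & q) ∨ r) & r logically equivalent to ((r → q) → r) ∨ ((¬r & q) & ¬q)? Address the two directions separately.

Equivalent; both directions hold.

Forward direction. Assume the antecedent. If q is true, the antecedent forces (q = T, r = T), and the consequent holds there. If q is false, the antecedent forces (q = F, r = T), and the consequent holds there. Either way the consequent holds.

Converse. Assume the antecedent. If q is true, the antecedent forces (q = T, r = T), and ((¬r & q) ∨ r) & r holds there. If q is false, the antecedent forces (q = F, r = T), and ((¬r & q) ∨ r) & r holds there. Either way ((¬r & q) ∨ r) & r holds.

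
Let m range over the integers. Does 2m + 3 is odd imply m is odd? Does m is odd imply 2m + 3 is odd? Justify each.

(⟹) This fails: take m = 2. Then 2m + 3 = 7, which is odd, yet m = 2 is even, not odd.

(⟸) Suppose m is odd. Since 2 is even, 2m is even for every m, so 2m + 3 has the same parity as 3, which is odd. Hence 2m + 3 is odd.

(⇒) fails; (⇐) holds.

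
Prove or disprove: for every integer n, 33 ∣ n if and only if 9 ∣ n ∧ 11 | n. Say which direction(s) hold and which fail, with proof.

(→) This fails: take n = 33. Certainly 33 ∣ 33, but 9 ∤ 33.

(←) Suppose 9 ∣ n and 11 ∣ n. Any common multiple of 9 and 11 is a multiple of their lcm; here gcd(9, 11) = 1, so lcm(9, 11) = 9·11 = 99, so 99 ∣ n. Since 33 ∣ 99, it follows that 33 ∣ n.

Only the reverse direction holds.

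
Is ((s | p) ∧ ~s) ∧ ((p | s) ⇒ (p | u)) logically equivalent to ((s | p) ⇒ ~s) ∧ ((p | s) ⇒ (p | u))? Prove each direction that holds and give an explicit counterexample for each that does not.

The forward direction holds; the converse fails.

(⟹) Assume the antecedent. If p is true, the antecedent forces (p = T, s = F, u = F) or (p = T, s = F, u = T), and the consequent holds there. If p is false, the antecedent cannot hold. Either way the consequent holds.

(⟸) This fails. Under p = F, s = F, u = F, the left side is false but the right side is true.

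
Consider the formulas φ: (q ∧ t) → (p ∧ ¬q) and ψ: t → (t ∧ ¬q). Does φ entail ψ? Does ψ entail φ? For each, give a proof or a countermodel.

[⇒] Assume the antecedent. If t is true, the antecedent forces (t = T, q = F, p = F) or (t = T, q = F, p = T), and t → (t ∧ ¬q) holds there. If t is false, t → (t ∧ ¬q) reduces to true regardless of the other variables. Either way t → (t ∧ ¬q) holds.

[⇐] Assume the antecedent. If t is true, the antecedent forces (t = T, q = F, p = F) or (t = T, q = F, p = T), and (q ∧ t) → (p ∧ ¬q) holds there. If t is false, (q ∧ t) → (p ∧ ¬q) reduces to true regardless of the other variables. Either way (q ∧ t) → (p ∧ ¬q) holds.

Both directions hold; the statement is true.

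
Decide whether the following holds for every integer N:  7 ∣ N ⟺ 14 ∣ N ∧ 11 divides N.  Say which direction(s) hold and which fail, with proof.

Only the reverse direction holds.

(⟹) This fails: take N = 7. Certainly 7 ∣ 7, but 14 ∤ 7.

(⟸) Suppose 14 ∣ N and 11 ∣ N. Any common multiple of 14 and 11 is a multiple of their lcm; here gcd(14, 11) = 1, so lcm(14, 11) = 14·11 = 154, so 154 ∣ N. Since 7 ∣ 154, it follows that 7 ∣ N.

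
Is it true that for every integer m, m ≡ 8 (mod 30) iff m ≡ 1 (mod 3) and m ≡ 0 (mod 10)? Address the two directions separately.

(⟹) This fails: m = 8 gives 8 ≡ 8 (mod 30) but 8 ≡ 2 (mod 3), so the conjunction on the right does not hold.

(⟸) This fails: m = 10 satisfies both congruences on the right (10 ≡ 1 mod 3 and 10 ≡ 0 mod 10) yet 10 ≡ 10 (mod 30), not 8.

Neither direction holds.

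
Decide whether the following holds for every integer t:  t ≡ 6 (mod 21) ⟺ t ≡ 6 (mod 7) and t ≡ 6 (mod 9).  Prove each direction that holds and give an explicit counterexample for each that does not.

Forward direction. This fails: t = 48 gives 48 ≡ 6 (mod 21) but 48 ≡ 3 (mod 9), so the conjunction on the right does not hold.

Converse. If t ≡ 6 (mod 7) and t ≡ 6 (mod 9), then by the Chinese remainder theorem t ≡ 6 (mod 63). Since 6 ≡ 6 (mod 21) and 21 ∣ 63, we get t ≡ 6 (mod 21).

Only the reverse direction holds.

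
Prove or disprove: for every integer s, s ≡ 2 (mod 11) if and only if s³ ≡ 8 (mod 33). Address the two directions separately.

(⇒) This fails: take s = 13. Then 13 ≡ 2 (mod 11), but 13³ = 2197 ≡ 19 (mod 33), not 8.

(⇐) Conversely, the residues r modulo 33 with r³ ≡ 8 (mod 33) are exactly {2}, and each is ≡ 2 (mod 11).

(⇒) fails; (⇐) holds.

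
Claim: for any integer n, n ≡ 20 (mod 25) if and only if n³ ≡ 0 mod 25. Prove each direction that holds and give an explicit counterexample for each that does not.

(⟹) Suppose n ≡ 20 (mod 25). Write n = 25j + 20. Then (25j + 20)³ = 15625j³ + 37500j² + 30000j + 8000 = 25(625j³ + 1500j² + 1200j + 320) + 0, so n³ ≡ 0 (mod 25).

(⟸) This fails: take n = 0. Then 0³ = 0 ≡ 0 (mod 25), yet 0 ≡ 0 (mod 25), not 20.

(⇒) holds; (⇐) fails.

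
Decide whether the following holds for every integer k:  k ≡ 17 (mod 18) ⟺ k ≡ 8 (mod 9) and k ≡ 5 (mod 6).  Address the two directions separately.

The biconditional holds.

[⇒] Suppose k ≡ 17 (mod 18); write k = 18j + 17. Since 9 ∣ 18, reducing mod 9 gives k ≡ 17 ≡ 8 (mod 9); since 6 ∣ 18, reducing mod 6 gives k ≡ 17 ≡ 5 (mod 6).

[⇐] Conversely, if k ≡ 8 (mod 9) and k ≡ 5 (mod 6), then by the Chinese remainder theorem k ≡ 17 (mod 18). This is exactly k ≡ 17 (mod 18).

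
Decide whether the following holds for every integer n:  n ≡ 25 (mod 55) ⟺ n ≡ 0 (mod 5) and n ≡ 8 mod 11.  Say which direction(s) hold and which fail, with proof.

Forward direction. This fails: n = 25 gives 25 ≡ 25 (mod 55) but 25 ≡ 3 (mod 11), so the conjunction on the right does not hold.

Converse. This fails: n = 30 satisfies both congruences on the right (30 ≡ 0 mod 5 and 30 ≡ 8 mod 11) yet 30 ≡ 30 (mod 55), not 25.

Neither direction holds.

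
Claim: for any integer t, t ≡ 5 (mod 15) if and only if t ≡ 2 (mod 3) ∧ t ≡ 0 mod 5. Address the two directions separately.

Both directions hold.

Forward direction. Suppose t ≡ 5 (mod 15); write t = 15j + 5. Since 3 ∣ 15, reducing mod 3 gives t ≡ 5 ≡ 2 (mod 3); since 5 ∣ 15, reducing mod 5 gives t ≡ 5 ≡ 0 (mod 5).

Converse. If t ≡ 2 (mod 3) and t ≡ 0 (mod 5), then by the Chinese remainder theorem t ≡ 5 (mod 15). This is exactly t ≡ 5 (mod 15).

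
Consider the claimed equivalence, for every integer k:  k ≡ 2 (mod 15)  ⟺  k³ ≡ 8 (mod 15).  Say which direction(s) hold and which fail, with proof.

The biconditional holds.

(⇒) Suppose k ≡ 2 (mod 15). Write k = 15j + 2. Then (15j + 2)³ = 3375j³ + 1350j² + 180j + 8 = 15(225j³ + 90j² + 12j) + 8, so k³ ≡ 8 (mod 15).

(⇐) Conversely, suppose k³ ≡ 8 (mod 15). The only residue r in {0, …, 14} with r³ ≡ 8 (mod 15) is r = 2, so k ≡ 2 (mod 15).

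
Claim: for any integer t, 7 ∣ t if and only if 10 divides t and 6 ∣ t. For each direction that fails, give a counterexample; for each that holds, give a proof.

Forward direction. This fails: take t = 7. Certainly 7 ∣ 7, but 10 ∤ 7.

Converse. This fails: take t = 30. Both 10 ∣ 30 and 6 ∣ 30, yet 30 is not a multiple of 7 (since 30 = 4·7 + 2), so 7 ∤ 30.

Both directions fail.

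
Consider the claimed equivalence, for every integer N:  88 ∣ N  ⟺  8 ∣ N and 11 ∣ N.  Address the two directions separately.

The biconditional holds.

(⇒) If 88 ∣ N, write N = 88q. Since 88 = 11·8, N = 8·(11q), so 8 ∣ N; and since 88 = 8·11, N = 11·(8q), so 11 ∣ N.

(⇐) Suppose 8 ∣ N and 11 ∣ N. Any common multiple of 8 and 11 is a multiple of their lcm; here gcd(8, 11) = 1, so lcm(8, 11) = 8·11 = 88, so 88 ∣ N.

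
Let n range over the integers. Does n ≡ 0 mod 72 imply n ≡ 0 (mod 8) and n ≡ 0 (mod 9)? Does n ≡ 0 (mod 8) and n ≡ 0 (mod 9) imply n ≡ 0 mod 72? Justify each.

(←) If n ≡ 0 (mod 8) and n ≡ 0 (mod 9), then by the Chinese remainder theorem n ≡ 0 (mod 72). This is exactly n ≡ 0 (mod 72).

(→) Suppose n ≡ 0 (mod 72); write n = 72j + 0. Since 8 ∣ 72, reducing mod 8 gives n ≡ 0 (mod 8); since 9 ∣ 72, reducing mod 9 gives n ≡ 0 (mod 9).

Equivalent; both directions hold.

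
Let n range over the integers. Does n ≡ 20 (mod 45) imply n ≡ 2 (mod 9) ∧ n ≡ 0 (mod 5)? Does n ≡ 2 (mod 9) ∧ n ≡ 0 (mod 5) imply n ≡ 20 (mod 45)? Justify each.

(⇒) Suppose n ≡ 20 (mod 45); write n = 45j + 20. Since 9 ∣ 45, reducing mod 9 gives n ≡ 20 ≡ 2 (mod 9); since 5 ∣ 45, reducing mod 5 gives n ≡ 20 ≡ 0 (mod 5).

(⇐) Conversely, if n ≡ 2 (mod 9) and n ≡ 0 (mod 5), then by the Chinese remainder theorem n ≡ 20 (mod 45). This is exactly n ≡ 20 (mod 45).

Both directions hold; the statement is true.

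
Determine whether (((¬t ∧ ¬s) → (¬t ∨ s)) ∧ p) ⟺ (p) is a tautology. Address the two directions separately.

Both directions hold.

(⇒) Assume the antecedent. If p is true, p reduces to true regardless of the other variables. If p is false, the antecedent cannot hold. Either way p holds.

(⇐) Assume the antecedent. If p is true, ((¬t ∧ ¬s) → (¬t ∨ s)) ∧ p reduces to true regardless of the other variables. If p is false, the antecedent cannot hold. Either way ((¬t ∧ ¬s) → (¬t ∨ s)) ∧ p holds.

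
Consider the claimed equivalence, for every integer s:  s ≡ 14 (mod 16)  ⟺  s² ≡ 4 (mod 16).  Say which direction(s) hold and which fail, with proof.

(→) Suppose s ≡ 14 (mod 16). Write s = 16j + 14. Then (16j + 14)² = 256j² + 448j + 196 = 16(16j² + 28j + 12) + 4, so s² ≡ 4 (mod 16).

(←) This fails: take s = 2. Then 2² = 4 ≡ 4 (mod 16), yet 2 ≡ 2 (mod 16), not 14.

Only the forward direction holds.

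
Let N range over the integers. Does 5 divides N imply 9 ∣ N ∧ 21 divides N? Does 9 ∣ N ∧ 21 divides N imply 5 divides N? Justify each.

[⇒] This fails: take N = 5. Certainly 5 ∣ 5, but 9 ∤ 5.

[⇐] This fails: take N = 63. Both 9 ∣ 63 and 21 ∣ 63, yet 63 is not a multiple of 5 (since 63 = 12·5 + 3), so 5 ∤ 63.

Neither implication holds.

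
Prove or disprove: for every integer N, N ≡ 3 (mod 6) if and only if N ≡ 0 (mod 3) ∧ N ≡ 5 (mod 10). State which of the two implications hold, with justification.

The forward direction fails; the converse holds.

(⟸) If N ≡ 0 (mod 3) and N ≡ 5 (mod 10), then by the Chinese remainder theorem N ≡ 15 (mod 30). Since 15 ≡ 3 (mod 6) and 6 ∣ 30, we get N ≡ 3 (mod 6).

(⟹) This fails: N = 3 gives 3 ≡ 3 (mod 6) but 3 ≡ 3 (mod 10), so the conjunction on the right does not hold.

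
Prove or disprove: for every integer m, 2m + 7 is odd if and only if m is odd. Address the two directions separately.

[⇒] This fails: take m = 2. Then 2m + 7 = 11, which is odd, yet m = 2 is even, not odd.

[⇐] Suppose m is odd. Since 2 is even, 2m is even for every m, so 2m + 7 has the same parity as 7, which is odd. Hence 2m + 7 is odd.

(⇒) fails; (⇐) holds.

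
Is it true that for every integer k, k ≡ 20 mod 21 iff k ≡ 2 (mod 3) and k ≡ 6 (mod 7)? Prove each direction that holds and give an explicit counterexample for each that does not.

(⇒) Suppose k ≡ 20 (mod 21); write k = 21j + 20. Since 3 ∣ 21, reducing mod 3 gives k ≡ 20 ≡ 2 (mod 3); since 7 ∣ 21, reducing mod 7 gives k ≡ 20 ≡ 6 (mod 7).

(⇐) Conversely, if k ≡ 2 (mod 3) and k ≡ 6 (mod 7), then by the Chinese remainder theorem k ≡ 20 (mod 21). This is exactly k ≡ 20 (mod 21).

Both implications hold.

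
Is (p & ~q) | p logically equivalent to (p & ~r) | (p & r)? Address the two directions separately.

(⇐) Assume the antecedent. If q is true, the antecedent forces (q = T, r = F, p = T) or (q = T, r = T, p = T), and (p & ~q) | p holds there. If q is false, the antecedent forces (q = F, r = F, p = T) or (q = F, r = T, p = T), and (p & ~q) | p holds there. Either way (p & ~q) | p holds.

(⇒) Assume the antecedent. If q is true, the antecedent forces (q = T, r = F, p = T) or (q = T, r = T, p = T), and (p & ~r) | (p & r) holds there. If q is false, the antecedent forces (q = F, r = F, p = T) or (q = F, r = T, p = T), and (p & ~r) | (p & r) holds there. Either way (p & ~r) | (p & r) holds.

The biconditional holds.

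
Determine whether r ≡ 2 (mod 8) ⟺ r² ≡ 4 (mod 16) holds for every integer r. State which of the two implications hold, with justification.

Only the forward direction holds.

(⟹) Suppose r ≡ 2 (mod 8). Working modulo 16, r ∈ {2, 10}; for each such r, r² ≡ 4 (mod 16).

(⟸) This fails: take r = 6. Then 6² = 36 ≡ 4 (mod 16), yet 6 ≡ 6 (mod 8), not 2.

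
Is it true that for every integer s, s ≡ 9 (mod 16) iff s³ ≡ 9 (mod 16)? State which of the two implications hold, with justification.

Both implications hold.

(⇒) Suppose s ≡ 9 (mod 16). Write s = 16j + 9. Then (16j + 9)³ = 4096j³ + 6912j² + 3888j + 729 = 16(256j³ + 432j² + 243j + 45) + 9, so s³ ≡ 9 (mod 16).

(⇐) Conversely, suppose s³ ≡ 9 (mod 16). The only residue r in {0, …, 15} with r³ ≡ 9 (mod 16) is r = 9, so s ≡ 9 (mod 16).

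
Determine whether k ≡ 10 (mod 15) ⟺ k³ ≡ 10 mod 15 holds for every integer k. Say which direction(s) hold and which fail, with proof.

Both directions hold; the statement is true.

(⟹) Suppose k ≡ 10 (mod 15). Write k = 15j + 10. Then (15j + 10)³ = 3375j³ + 6750j² + 4500j + 1000 = 15(225j³ + 450j² + 300j + 66) + 10, so k³ ≡ 10 (mod 15).

(⟸) Conversely, suppose k³ ≡ 10 (mod 15). The only residue r in {0, …, 14} with r³ ≡ 10 (mod 15) is r = 10, so k ≡ 10 (mod 15).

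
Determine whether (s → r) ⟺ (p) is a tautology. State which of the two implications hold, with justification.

Neither implication holds.

(⇒) This fails. Under s = F, p = F, r = F, the left side is true but the right side is false.

(⇐) This fails. Under s = T, p = T, r = F, the left side is false but the right side is true.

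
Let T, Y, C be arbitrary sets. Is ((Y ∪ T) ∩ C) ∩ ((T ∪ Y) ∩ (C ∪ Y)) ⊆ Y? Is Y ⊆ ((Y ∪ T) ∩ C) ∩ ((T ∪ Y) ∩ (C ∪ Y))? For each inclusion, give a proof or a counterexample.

(⟹) This inclusion fails. Take T = {1}, Y = ∅, C = {1}; then 1 ∈ ((Y ∪ T) ∩ C) ∩ ((T ∪ Y) ∩ (C ∪ Y)) but 1 ∉ Y.

(⟸) This inclusion fails. Take T = ∅, Y = {1}, C = ∅; then 1 ∈ Y but 1 ∉ ((Y ∪ T) ∩ C) ∩ ((T ∪ Y) ∩ (C ∪ Y)).

Both inclusions fail.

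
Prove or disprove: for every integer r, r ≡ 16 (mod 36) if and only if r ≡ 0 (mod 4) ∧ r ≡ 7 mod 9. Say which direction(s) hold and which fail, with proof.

(⇒) Suppose r ≡ 16 (mod 36); write r = 36j + 16. Since 4 ∣ 36, reducing mod 4 gives r ≡ 16 ≡ 0 (mod 4); since 9 ∣ 36, reducing mod 9 gives r ≡ 16 ≡ 7 (mod 9).

(⇐) Conversely, if r ≡ 0 (mod 4) and r ≡ 7 (mod 9), then by the Chinese remainder theorem r ≡ 16 (mod 36). This is exactly r ≡ 16 (mod 36).

Both directions hold.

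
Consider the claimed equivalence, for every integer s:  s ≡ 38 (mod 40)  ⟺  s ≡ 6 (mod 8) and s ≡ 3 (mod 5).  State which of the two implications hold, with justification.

Equivalent; both directions hold.

(←) If s ≡ 6 (mod 8) and s ≡ 3 (mod 5), then by the Chinese remainder theorem s ≡ 38 (mod 40). This is exactly s ≡ 38 (mod 40).

(→) Suppose s ≡ 38 (mod 40); write s = 40j + 38. Since 8 ∣ 40, reducing mod 8 gives s ≡ 38 ≡ 6 (mod 8); since 5 ∣ 40, reducing mod 5 gives s ≡ 38 ≡ 3 (mod 5).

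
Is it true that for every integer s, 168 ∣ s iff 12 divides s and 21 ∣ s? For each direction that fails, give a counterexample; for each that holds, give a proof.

(⇒) holds; (⇐) fails.

(⟸) This fails: take s = 84. Both 12 ∣ 84 and 21 ∣ 84, yet 84 is not a multiple of 168 (since 84 = 0·168 + 84), so 168 ∤ 84.

(⟹) If 168 ∣ s, write s = 168q. Since 168 = 14·12, s = 12·(14q), so 12 ∣ s; and since 168 = 8·21, s = 21·(8q), so 21 ∣ s.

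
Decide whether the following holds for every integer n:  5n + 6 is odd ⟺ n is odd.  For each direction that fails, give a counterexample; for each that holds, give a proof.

(⇒) Suppose 5n + 6 is odd. Since 5 is odd, 5n and n have the same parity, so 5n + 6 ≡ n + 6 (mod 2). As 6 is even, 5n + 6 is odd exactly when n is odd. Thus n is odd.

(⇐) Conversely, suppose n is odd; write n = 2j + 1. Then 5n + 6 = 5·(2j + 1) + 6 = 2·5j + 11, which is odd.

Both directions hold; the statement is true.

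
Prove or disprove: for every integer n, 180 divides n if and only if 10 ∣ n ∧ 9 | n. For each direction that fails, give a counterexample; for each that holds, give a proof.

The forward direction holds; the converse fails.

Forward direction. If 180 ∣ n, write n = 180q. Since 180 = 18·10, n = 10·(18q), so 10 ∣ n; and since 180 = 20·9, n = 9·(20q), so 9 ∣ n.

Converse. This fails: take n = 90. Both 10 ∣ 90 and 9 ∣ 90, yet 90 is not a multiple of 180 (since 90 = 0·180 + 90), so 180 ∤ 90.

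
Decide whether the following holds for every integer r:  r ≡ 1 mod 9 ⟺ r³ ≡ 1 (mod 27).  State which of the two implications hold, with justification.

Both implications hold.

(⇒) Suppose r ≡ 1 (mod 9). Working modulo 27, r ∈ {1, 10, 19}; for each such r, r³ ≡ 1 (mod 27).

(⇐) Conversely, the residues r modulo 27 with r³ ≡ 1 (mod 27) are exactly {1, 10, 19}, and each is ≡ 1 (mod 9).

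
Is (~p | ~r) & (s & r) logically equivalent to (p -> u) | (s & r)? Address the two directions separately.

(→) Assume the antecedent. If r is true, the antecedent forces (r = T, s = T, p = F, u = F) or (r = T, s = T, p = F, u = T), and (p -> u) | (s & r) holds there. If r is false, the antecedent cannot hold. Either way (p -> u) | (s & r) holds.

(←) This fails. Under r = F, s = F, p = F, u = F, the left side is false but the right side is true.

Not equivalent: only (⇒) holds.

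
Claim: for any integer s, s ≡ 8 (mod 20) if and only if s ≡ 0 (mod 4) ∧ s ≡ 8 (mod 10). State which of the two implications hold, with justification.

(→) Suppose s ≡ 8 (mod 20); write s = 20j + 8. Since 4 ∣ 20, reducing mod 4 gives s ≡ 8 ≡ 0 (mod 4); since 10 ∣ 20, reducing mod 10 gives s ≡ 8 (mod 10).

(←) Conversely, if s ≡ 0 (mod 4) and s ≡ 8 (mod 10), then by the Chinese remainder theorem s ≡ 8 (mod 20). This is exactly s ≡ 8 (mod 20).

Both directions hold.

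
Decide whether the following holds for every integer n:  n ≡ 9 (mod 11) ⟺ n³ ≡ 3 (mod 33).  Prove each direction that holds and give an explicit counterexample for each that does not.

(⟹) This fails: take n = 20. Then 20 ≡ 9 (mod 11), but 20³ = 8000 ≡ 14 (mod 33), not 3.

(⟸) Conversely, the residues r modulo 33 with r³ ≡ 3 (mod 33) are exactly {9}, and each is ≡ 9 (mod 11).

Only the reverse direction holds.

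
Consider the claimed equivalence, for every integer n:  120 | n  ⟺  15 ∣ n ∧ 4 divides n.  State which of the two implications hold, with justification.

Forward direction. If 120 ∣ n, write n = 120q. Since 120 = 8·15, n = 15·(8q), so 15 ∣ n; and since 120 = 30·4, n = 4·(30q), so 4 ∣ n.

Converse. This fails: take n = 60. Both 15 ∣ 60 and 4 ∣ 60, yet 60 is not a multiple of 120 (since 60 = 0·120 + 60), so 120 ∤ 60.

(⇒) holds; (⇐) fails.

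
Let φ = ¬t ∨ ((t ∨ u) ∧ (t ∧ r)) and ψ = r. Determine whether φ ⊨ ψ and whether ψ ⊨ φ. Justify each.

Only the converse holds.

[⇒] This fails. Under t = F, r = F, u = F, the left side is true but the right side is false.

[⇐] Assume the antecedent. If t is true, the antecedent forces (t = T, r = T, u = F) or (t = T, r = T, u = T), and ¬t ∨ ((t ∨ u) ∧ (t ∧ r)) holds there. If t is false, ¬t ∨ ((t ∨ u) ∧ (t ∧ r)) reduces to true regardless of the other variables. Either way ¬t ∨ ((t ∨ u) ∧ (t ∧ r)) holds.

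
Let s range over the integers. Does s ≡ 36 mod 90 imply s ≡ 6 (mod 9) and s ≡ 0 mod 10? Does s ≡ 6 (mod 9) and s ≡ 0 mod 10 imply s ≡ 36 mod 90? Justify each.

Both directions fail.

(→) This fails: s = 36 gives 36 ≡ 36 (mod 90) but 36 ≡ 0 (mod 9), so the conjunction on the right does not hold.

(←) This fails: s = 60 satisfies both congruences on the right (60 ≡ 6 mod 9 and 60 ≡ 0 mod 10) yet 60 ≡ 60 (mod 90), not 36.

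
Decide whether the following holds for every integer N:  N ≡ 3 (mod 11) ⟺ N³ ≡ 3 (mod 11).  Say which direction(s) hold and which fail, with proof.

(⇒) This fails: take N = 3. Then 3 ≡ 3 (mod 11), but 3³ = 27 ≡ 5 (mod 11), not 3.

(⇐) This fails: take N = 9. Then 9³ = 729 ≡ 3 (mod 11), yet 9 ≡ 9 (mod 11), not 3.

Neither direction holds.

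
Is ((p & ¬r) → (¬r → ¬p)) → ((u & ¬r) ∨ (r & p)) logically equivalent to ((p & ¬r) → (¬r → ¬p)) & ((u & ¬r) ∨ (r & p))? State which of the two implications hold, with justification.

Only the converse holds.

(→) This fails. Under r = F, p = T, u = F, the left side is true but the right side is false.

(←) Assume the antecedent. If r is true, the antecedent forces (r = T, p = T, u = F) or (r = T, p = T, u = T), and the consequent holds there. If r is false, the antecedent forces (r = F, p = F, u = T), and the consequent holds there. Either way the consequent holds.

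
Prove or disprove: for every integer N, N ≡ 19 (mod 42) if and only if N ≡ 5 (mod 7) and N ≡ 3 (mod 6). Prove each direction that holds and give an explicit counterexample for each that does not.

(⇒) This fails: N = 19 gives 19 ≡ 19 (mod 42) but 19 ≡ 1 (mod 6), so the conjunction on the right does not hold.

(⇐) This fails: N = 33 satisfies both congruences on the right (33 ≡ 5 mod 7 and 33 ≡ 3 mod 6) yet 33 ≡ 33 (mod 42), not 19.

Neither implication holds.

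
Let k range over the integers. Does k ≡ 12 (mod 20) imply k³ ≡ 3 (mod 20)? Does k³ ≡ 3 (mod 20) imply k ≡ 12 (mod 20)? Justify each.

Forward direction. This fails: take k = 12. Then 12 ≡ 12 (mod 20), but 12³ = 1728 ≡ 8 (mod 20), not 3.

Converse. This fails: take k = 7. Then 7³ = 343 ≡ 3 (mod 20), yet 7 ≡ 7 (mod 20), not 12.

Neither implication holds.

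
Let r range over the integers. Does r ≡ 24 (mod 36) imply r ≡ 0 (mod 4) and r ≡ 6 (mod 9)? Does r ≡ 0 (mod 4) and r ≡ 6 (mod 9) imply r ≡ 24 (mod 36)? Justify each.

The biconditional holds.

(⟹) Suppose r ≡ 24 (mod 36); write r = 36j + 24. Since 4 ∣ 36, reducing mod 4 gives r ≡ 24 ≡ 0 (mod 4); since 9 ∣ 36, reducing mod 9 gives r ≡ 24 ≡ 6 (mod 9).

(⟸) Conversely, if r ≡ 0 (mod 4) and r ≡ 6 (mod 9), then by the Chinese remainder theorem r ≡ 24 (mod 36). This is exactly r ≡ 24 (mod 36).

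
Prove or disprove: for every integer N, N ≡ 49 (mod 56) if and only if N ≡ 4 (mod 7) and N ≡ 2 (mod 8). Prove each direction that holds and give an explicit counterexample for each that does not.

(⇒) This fails: N = 49 gives 49 ≡ 49 (mod 56) but 49 ≡ 0 (mod 7), so the conjunction on the right does not hold.

(⇐) This fails: N = 18 satisfies both congruences on the right (18 ≡ 4 mod 7 and 18 ≡ 2 mod 8) yet 18 ≡ 18 (mod 56), not 49.

Neither implication holds.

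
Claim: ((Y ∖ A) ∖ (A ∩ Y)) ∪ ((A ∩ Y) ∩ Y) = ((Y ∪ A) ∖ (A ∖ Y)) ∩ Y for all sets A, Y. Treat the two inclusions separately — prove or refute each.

(⟹) Let x ∈ ((Y ∖ A) ∖ (A ∩ Y)) ∪ ((A ∩ Y) ∩ Y). Then either x ∈ Y and x ∉ A; or x ∈ A ∩ Y. In each case x ∈ ((Y ∪ A) ∖ (A ∖ Y)) ∩ Y, so ((Y ∖ A) ∖ (A ∩ Y)) ∪ ((A ∩ Y) ∩ Y) ⊆ ((Y ∪ A) ∖ (A ∖ Y)) ∩ Y.

(⟸) Let x ∈ ((Y ∪ A) ∖ (A ∖ Y)) ∩ Y. Then either x ∈ Y and x ∉ A; or x ∈ A ∩ Y. In each case x ∈ ((Y ∖ A) ∖ (A ∩ Y)) ∪ ((A ∩ Y) ∩ Y), so ((Y ∪ A) ∖ (A ∖ Y)) ∩ Y ⊆ ((Y ∖ A) ∖ (A ∩ Y)) ∪ ((A ∩ Y) ∩ Y).

The two sets are equal.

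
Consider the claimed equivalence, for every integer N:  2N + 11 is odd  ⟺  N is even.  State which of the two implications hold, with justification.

Only the reverse direction holds.

[⇒] This fails: take N = 7. Then 2N + 11 = 25, which is odd, yet N = 7 is odd, not even.

[⇐] Suppose N is even. Since 2 is even, 2N is even for every N, so 2N + 11 has the same parity as 11, which is odd. Hence 2N + 11 is odd.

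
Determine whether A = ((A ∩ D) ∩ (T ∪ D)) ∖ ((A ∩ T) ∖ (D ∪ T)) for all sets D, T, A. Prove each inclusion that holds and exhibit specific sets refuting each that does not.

(⊆) fails; (⊇) holds.

Forward inclusion. This inclusion fails. Take D = ∅, T = ∅, A = {1}; then 1 ∈ A but 1 ∉ ((A ∩ D) ∩ (T ∪ D)) ∖ ((A ∩ T) ∖ (D ∪ T)).

Reverse inclusion. Let x ∈ ((A ∩ D) ∩ (T ∪ D)) ∖ ((A ∩ T) ∖ (D ∪ T)). Then either x ∈ D ∩ A and x ∉ T; or x ∈ D ∩ T ∩ A. In each case x ∈ A, so ((A ∩ D) ∩ (T ∪ D)) ∖ ((A ∩ T) ∖ (D ∪ T)) ⊆ A.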